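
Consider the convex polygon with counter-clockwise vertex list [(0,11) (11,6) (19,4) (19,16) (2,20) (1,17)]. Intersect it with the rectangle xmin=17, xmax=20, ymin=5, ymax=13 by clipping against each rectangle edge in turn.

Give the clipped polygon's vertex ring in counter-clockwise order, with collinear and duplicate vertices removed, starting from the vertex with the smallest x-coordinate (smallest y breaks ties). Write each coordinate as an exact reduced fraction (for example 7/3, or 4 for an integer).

1. After x ≥ 17: [(17,9/2) (19,4) (19,16) (17,280/17)]
2. After x ≤ 20: [(17,9/2) (19,4) (19,16) (17,280/17)]
3. After y ≥ 5: [(17,5) (19,5) (19,16) (17,280/17)]
4. After y ≤ 13: [(17,13) (17,5) (19,5) (19,13)]
5. Canonical ring: [(17,5) (19,5) (19,13) (17,13)]

Clipped polygon: [(17,5) (19,5) (19,13) (17,13)]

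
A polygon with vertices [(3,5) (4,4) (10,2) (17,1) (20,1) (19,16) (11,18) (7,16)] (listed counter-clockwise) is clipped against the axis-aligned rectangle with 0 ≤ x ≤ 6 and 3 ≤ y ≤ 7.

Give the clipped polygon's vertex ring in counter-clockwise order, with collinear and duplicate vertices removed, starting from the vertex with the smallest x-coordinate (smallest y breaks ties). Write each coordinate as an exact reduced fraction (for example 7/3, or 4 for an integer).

Clipped polygon: [(3,5) (4,4) (6,10/3) (6,7) (41/11,7)]

1. After x ≥ 0: [(3,5) (4,4) (10,2) (17,1) (20,1) (19,16) (11,18) (7,16)]
2. After x ≤ 6: [(6,53/4) (3,5) (4,4) (6,10/3)]
3. After y ≥ 3: [(6,53/4) (3,5) (4,4) (6,10/3)]
4. After y ≤ 7: [(6,7) (41/11,7) (3,5) (4,4) (6,10/3)]
5. Canonical ring: [(3,5) (4,4) (6,10/3) (6,7) (41/11,7)]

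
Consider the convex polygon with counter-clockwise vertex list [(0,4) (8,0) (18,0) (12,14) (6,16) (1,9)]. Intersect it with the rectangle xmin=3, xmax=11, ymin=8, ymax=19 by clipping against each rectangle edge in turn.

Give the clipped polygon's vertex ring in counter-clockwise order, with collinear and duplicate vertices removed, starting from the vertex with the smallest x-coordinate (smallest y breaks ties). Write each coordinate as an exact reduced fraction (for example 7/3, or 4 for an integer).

Clipped polygon: [(3,8) (11,8) (11,43/3) (6,16) (3,59/5)]

1. After x ≥ 3: [(3,5/2) (8,0) (18,0) (12,14) (6,16) (3,59/5)]
2. After x ≤ 11: [(3,5/2) (8,0) (11,0) (11,43/3) (6,16) (3,59/5)]
3. After y ≥ 8: [(3,8) (11,8) (11,43/3) (6,16) (3,59/5)]
4. After y ≤ 19: [(3,8) (11,8) (11,43/3) (6,16) (3,59/5)]
5. Canonical ring: [(3,8) (11,8) (11,43/3) (6,16) (3,59/5)]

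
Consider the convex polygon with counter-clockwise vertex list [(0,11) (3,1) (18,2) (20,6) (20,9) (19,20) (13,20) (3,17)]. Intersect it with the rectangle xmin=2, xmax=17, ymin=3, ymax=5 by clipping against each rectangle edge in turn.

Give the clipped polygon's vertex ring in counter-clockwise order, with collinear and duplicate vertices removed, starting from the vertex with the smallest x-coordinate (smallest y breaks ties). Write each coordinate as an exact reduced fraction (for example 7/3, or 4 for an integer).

1. After x ≥ 2: [(2,15) (2,13/3) (3,1) (18,2) (20,6) (20,9) (19,20) (13,20) (3,17)]
2. After x ≤ 17: [(2,15) (2,13/3) (3,1) (17,29/15) (17,20) (13,20) (3,17)]
3. After y ≥ 3: [(2,15) (2,13/3) (12/5,3) (17,3) (17,20) (13,20) (3,17)]
4. After y ≤ 5: [(2,5) (2,13/3) (12/5,3) (17,3) (17,5)]
5. Canonical ring: [(2,13/3) (12/5,3) (17,3) (17,5) (2,5)]

Clipped polygon: [(2,13/3) (12/5,3) (17,3) (17,5) (2,5)]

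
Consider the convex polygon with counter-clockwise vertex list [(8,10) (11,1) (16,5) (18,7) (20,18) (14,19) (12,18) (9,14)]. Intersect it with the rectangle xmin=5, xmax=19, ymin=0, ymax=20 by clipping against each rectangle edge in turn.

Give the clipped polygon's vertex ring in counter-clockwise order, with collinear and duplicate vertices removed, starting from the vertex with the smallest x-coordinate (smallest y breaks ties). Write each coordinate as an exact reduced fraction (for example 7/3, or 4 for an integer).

1. After x ≥ 5: [(8,10) (11,1) (16,5) (18,7) (20,18) (14,19) (12,18) (9,14)]
2. After x ≤ 19: [(8,10) (11,1) (16,5) (18,7) (19,25/2) (19,109/6) (14,19) (12,18) (9,14)]
3. After y ≥ 0: [(8,10) (11,1) (16,5) (18,7) (19,25/2) (19,109/6) (14,19) (12,18) (9,14)]
4. After y ≤ 20: [(8,10) (11,1) (16,5) (18,7) (19,25/2) (19,109/6) (14,19) (12,18) (9,14)]
5. Canonical ring: [(8,10) (11,1) (16,5) (18,7) (19,25/2) (19,109/6) (14,19) (12,18) (9,14)]

Clipped polygon: [(8,10) (11,1) (16,5) (18,7) (19,25/2) (19,109/6) (14,19) (12,18) (9,14)]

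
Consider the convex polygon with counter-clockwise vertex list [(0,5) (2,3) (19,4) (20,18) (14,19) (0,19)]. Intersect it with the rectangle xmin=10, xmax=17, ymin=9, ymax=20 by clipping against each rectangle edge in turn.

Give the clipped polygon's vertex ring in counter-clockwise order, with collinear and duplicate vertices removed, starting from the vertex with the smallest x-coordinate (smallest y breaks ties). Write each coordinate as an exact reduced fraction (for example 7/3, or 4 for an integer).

Clipped polygon: [(10,9) (17,9) (17,37/2) (14,19) (10,19)]

1. After x ≥ 10: [(10,59/17) (19,4) (20,18) (14,19) (10,19)]
2. After x ≤ 17: [(10,59/17) (17,66/17) (17,37/2) (14,19) (10,19)]
3. After y ≥ 9: [(10,9) (17,9) (17,37/2) (14,19) (10,19)]
4. After y ≤ 20: [(10,9) (17,9) (17,37/2) (14,19) (10,19)]
5. Canonical ring: [(10,9) (17,9) (17,37/2) (14,19) (10,19)]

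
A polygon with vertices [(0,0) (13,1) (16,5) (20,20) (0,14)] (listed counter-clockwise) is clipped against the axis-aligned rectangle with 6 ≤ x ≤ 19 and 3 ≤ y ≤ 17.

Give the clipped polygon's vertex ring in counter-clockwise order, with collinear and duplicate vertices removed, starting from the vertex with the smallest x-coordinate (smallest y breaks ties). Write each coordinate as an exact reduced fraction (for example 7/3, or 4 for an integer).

Clipped polygon: [(6,3) (29/2,3) (16,5) (19,65/4) (19,17) (10,17) (6,79/5)]

1. After x ≥ 6: [(6,6/13) (13,1) (16,5) (20,20) (6,79/5)]
2. After x ≤ 19: [(6,6/13) (13,1) (16,5) (19,65/4) (19,197/10) (6,79/5)]
3. After y ≥ 3: [(6,3) (29/2,3) (16,5) (19,65/4) (19,197/10) (6,79/5)]
4. After y ≤ 17: [(6,3) (29/2,3) (16,5) (19,65/4) (19,17) (10,17) (6,79/5)]
5. Canonical ring: [(6,3) (29/2,3) (16,5) (19,65/4) (19,17) (10,17) (6,79/5)]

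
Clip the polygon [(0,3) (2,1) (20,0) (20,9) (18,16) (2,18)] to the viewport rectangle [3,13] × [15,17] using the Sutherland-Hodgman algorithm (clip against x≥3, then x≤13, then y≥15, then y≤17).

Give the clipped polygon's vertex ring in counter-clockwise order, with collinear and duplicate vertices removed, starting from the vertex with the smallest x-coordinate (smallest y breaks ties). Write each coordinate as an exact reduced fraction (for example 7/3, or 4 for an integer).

1. After x ≥ 3: [(3,17/18) (20,0) (20,9) (18,16) (3,143/8)]
2. After x ≤ 13: [(3,17/18) (13,7/18) (13,133/8) (3,143/8)]
3. After y ≥ 15: [(3,15) (13,15) (13,133/8) (3,143/8)]
4. After y ≤ 17: [(3,17) (3,15) (13,15) (13,133/8) (10,17)]
5. Canonical ring: [(3,15) (13,15) (13,133/8) (10,17) (3,17)]

Clipped polygon: [(3,15) (13,15) (13,133/8) (10,17) (3,17)]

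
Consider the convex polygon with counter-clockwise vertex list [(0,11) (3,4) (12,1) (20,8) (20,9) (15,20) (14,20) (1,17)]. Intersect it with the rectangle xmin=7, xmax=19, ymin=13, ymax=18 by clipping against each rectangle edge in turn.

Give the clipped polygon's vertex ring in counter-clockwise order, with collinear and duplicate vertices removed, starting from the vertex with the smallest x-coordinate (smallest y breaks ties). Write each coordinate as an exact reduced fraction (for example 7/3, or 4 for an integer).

1. After x ≥ 7: [(7,8/3) (12,1) (20,8) (20,9) (15,20) (14,20) (7,239/13)]
2. After x ≤ 19: [(7,8/3) (12,1) (19,57/8) (19,56/5) (15,20) (14,20) (7,239/13)]
3. After y ≥ 13: [(7,13) (200/11,13) (15,20) (14,20) (7,239/13)]
4. After y ≤ 18: [(7,18) (7,13) (200/11,13) (175/11,18)]
5. Canonical ring: [(7,13) (200/11,13) (175/11,18) (7,18)]

Clipped polygon: [(7,13) (200/11,13) (175/11,18) (7,18)]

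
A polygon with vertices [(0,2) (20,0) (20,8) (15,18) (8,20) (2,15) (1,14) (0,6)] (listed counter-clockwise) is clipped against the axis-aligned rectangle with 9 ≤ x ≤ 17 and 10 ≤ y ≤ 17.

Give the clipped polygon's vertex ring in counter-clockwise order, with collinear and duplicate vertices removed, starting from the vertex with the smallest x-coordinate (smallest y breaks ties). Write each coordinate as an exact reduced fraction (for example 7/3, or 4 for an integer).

1. After x ≥ 9: [(9,11/10) (20,0) (20,8) (15,18) (9,138/7)]
2. After x ≤ 17: [(9,11/10) (17,3/10) (17,14) (15,18) (9,138/7)]
3. After y ≥ 10: [(9,10) (17,10) (17,14) (15,18) (9,138/7)]
4. After y ≤ 17: [(9,17) (9,10) (17,10) (17,14) (31/2,17)]
5. Canonical ring: [(9,10) (17,10) (17,14) (31/2,17) (9,17)]

Clipped polygon: [(9,10) (17,10) (17,14) (31/2,17) (9,17)]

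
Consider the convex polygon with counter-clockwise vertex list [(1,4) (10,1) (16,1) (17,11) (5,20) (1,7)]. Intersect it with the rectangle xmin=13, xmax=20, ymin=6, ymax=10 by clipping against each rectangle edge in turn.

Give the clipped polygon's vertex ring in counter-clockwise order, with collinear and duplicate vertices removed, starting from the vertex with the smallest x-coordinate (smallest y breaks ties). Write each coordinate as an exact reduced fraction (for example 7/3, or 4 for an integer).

Clipped polygon: [(13,6) (33/2,6) (169/10,10) (13,10)]

1. After x ≥ 13: [(13,1) (16,1) (17,11) (13,14)]
2. After x ≤ 20: [(13,1) (16,1) (17,11) (13,14)]
3. After y ≥ 6: [(13,6) (33/2,6) (17,11) (13,14)]
4. After y ≤ 10: [(13,10) (13,6) (33/2,6) (169/10,10)]
5. Canonical ring: [(13,6) (33/2,6) (169/10,10) (13,10)]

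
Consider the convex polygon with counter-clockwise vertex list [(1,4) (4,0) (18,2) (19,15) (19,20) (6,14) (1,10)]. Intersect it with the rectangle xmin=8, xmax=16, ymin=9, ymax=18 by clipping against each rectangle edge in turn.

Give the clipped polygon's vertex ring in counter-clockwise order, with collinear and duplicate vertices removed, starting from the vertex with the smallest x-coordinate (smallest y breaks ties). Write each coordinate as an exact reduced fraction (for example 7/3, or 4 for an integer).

1. After x ≥ 8: [(8,4/7) (18,2) (19,15) (19,20) (8,194/13)]
2. After x ≤ 16: [(8,4/7) (16,12/7) (16,242/13) (8,194/13)]
3. After y ≥ 9: [(8,9) (16,9) (16,242/13) (8,194/13)]
4. After y ≤ 18: [(8,9) (16,9) (16,18) (44/3,18) (8,194/13)]
5. Canonical ring: [(8,9) (16,9) (16,18) (44/3,18) (8,194/13)]

Clipped polygon: [(8,9) (16,9) (16,18) (44/3,18) (8,194/13)]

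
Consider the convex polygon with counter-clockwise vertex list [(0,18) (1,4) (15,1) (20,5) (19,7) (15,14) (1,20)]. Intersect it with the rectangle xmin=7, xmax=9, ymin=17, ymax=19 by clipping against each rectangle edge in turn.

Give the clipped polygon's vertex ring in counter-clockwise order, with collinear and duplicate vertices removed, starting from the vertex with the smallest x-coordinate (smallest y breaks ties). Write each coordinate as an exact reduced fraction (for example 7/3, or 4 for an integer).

Clipped polygon: [(7,17) (8,17) (7,122/7)]

1. After x ≥ 7: [(7,19/7) (15,1) (20,5) (19,7) (15,14) (7,122/7)]
2. After x ≤ 9: [(7,19/7) (9,16/7) (9,116/7) (7,122/7)]
3. After y ≥ 17: [(7,17) (8,17) (7,122/7)]
4. After y ≤ 19: [(7,17) (8,17) (7,122/7)]
5. Canonical ring: [(7,17) (8,17) (7,122/7)]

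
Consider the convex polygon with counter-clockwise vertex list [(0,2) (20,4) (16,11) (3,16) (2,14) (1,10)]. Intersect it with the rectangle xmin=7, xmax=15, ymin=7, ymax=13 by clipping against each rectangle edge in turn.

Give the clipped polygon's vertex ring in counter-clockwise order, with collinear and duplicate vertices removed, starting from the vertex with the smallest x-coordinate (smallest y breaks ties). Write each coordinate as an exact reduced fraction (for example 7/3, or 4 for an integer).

Clipped polygon: [(7,7) (15,7) (15,148/13) (54/5,13) (7,13)]

1. After x ≥ 7: [(7,27/10) (20,4) (16,11) (7,188/13)]
2. After x ≤ 15: [(7,27/10) (15,7/2) (15,148/13) (7,188/13)]
3. After y ≥ 7: [(7,7) (15,7) (15,148/13) (7,188/13)]
4. After y ≤ 13: [(7,13) (7,7) (15,7) (15,148/13) (54/5,13)]
5. Canonical ring: [(7,7) (15,7) (15,148/13) (54/5,13) (7,13)]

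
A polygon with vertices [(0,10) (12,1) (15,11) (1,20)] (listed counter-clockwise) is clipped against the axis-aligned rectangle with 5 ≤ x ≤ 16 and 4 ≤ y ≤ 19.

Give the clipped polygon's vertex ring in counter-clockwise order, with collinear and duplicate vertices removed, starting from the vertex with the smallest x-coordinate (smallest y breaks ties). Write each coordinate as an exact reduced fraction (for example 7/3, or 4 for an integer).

1. After x ≥ 5: [(5,25/4) (12,1) (15,11) (5,122/7)]
2. After x ≤ 16: [(5,25/4) (12,1) (15,11) (5,122/7)]
3. After y ≥ 4: [(5,25/4) (8,4) (129/10,4) (15,11) (5,122/7)]
4. After y ≤ 19: [(5,25/4) (8,4) (129/10,4) (15,11) (5,122/7)]
5. Canonical ring: [(5,25/4) (8,4) (129/10,4) (15,11) (5,122/7)]

Clipped polygon: [(5,25/4) (8,4) (129/10,4) (15,11) (5,122/7)]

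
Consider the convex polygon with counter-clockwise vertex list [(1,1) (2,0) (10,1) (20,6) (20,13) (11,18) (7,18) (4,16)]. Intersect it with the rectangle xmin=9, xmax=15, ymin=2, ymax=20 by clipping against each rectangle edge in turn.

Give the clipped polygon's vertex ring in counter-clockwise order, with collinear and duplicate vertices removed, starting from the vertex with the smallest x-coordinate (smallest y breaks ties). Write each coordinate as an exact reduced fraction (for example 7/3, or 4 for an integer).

Clipped polygon: [(9,2) (12,2) (15,7/2) (15,142/9) (11,18) (9,18)]

1. After x ≥ 9: [(9,7/8) (10,1) (20,6) (20,13) (11,18) (9,18)]
2. After x ≤ 15: [(9,7/8) (10,1) (15,7/2) (15,142/9) (11,18) (9,18)]
3. After y ≥ 2: [(9,2) (12,2) (15,7/2) (15,142/9) (11,18) (9,18)]
4. After y ≤ 20: [(9,2) (12,2) (15,7/2) (15,142/9) (11,18) (9,18)]
5. Canonical ring: [(9,2) (12,2) (15,7/2) (15,142/9) (11,18) (9,18)]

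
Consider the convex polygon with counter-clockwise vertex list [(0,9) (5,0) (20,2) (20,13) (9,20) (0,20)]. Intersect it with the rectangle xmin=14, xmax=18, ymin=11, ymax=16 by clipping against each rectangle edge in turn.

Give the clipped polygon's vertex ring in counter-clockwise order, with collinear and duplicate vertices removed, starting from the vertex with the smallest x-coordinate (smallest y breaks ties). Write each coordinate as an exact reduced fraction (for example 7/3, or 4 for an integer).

1. After x ≥ 14: [(14,6/5) (20,2) (20,13) (14,185/11)]
2. After x ≤ 18: [(14,6/5) (18,26/15) (18,157/11) (14,185/11)]
3. After y ≥ 11: [(14,11) (18,11) (18,157/11) (14,185/11)]
4. After y ≤ 16: [(14,16) (14,11) (18,11) (18,157/11) (107/7,16)]
5. Canonical ring: [(14,11) (18,11) (18,157/11) (107/7,16) (14,16)]

Clipped polygon: [(14,11) (18,11) (18,157/11) (107/7,16) (14,16)]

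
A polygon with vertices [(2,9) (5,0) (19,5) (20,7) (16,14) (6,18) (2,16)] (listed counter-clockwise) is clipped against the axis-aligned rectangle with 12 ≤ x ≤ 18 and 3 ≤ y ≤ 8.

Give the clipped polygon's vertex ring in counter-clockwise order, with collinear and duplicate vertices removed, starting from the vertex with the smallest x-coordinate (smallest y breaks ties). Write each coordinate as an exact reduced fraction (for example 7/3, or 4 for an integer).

Clipped polygon: [(12,3) (67/5,3) (18,65/14) (18,8) (12,8)]

1. After x ≥ 12: [(12,5/2) (19,5) (20,7) (16,14) (12,78/5)]
2. After x ≤ 18: [(12,5/2) (18,65/14) (18,21/2) (16,14) (12,78/5)]
3. After y ≥ 3: [(12,3) (67/5,3) (18,65/14) (18,21/2) (16,14) (12,78/5)]
4. After y ≤ 8: [(12,8) (12,3) (67/5,3) (18,65/14) (18,8)]
5. Canonical ring: [(12,3) (67/5,3) (18,65/14) (18,8) (12,8)]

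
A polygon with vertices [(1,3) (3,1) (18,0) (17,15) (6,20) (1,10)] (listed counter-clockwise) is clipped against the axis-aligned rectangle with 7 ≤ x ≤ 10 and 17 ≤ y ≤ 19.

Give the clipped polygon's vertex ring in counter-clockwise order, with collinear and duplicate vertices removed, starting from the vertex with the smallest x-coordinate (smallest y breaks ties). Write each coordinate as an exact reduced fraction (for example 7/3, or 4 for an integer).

Clipped polygon: [(7,17) (10,17) (10,200/11) (41/5,19) (7,19)]

1. After x ≥ 7: [(7,11/15) (18,0) (17,15) (7,215/11)]
2. After x ≤ 10: [(7,11/15) (10,8/15) (10,200/11) (7,215/11)]
3. After y ≥ 17: [(7,17) (10,17) (10,200/11) (7,215/11)]
4. After y ≤ 19: [(7,19) (7,17) (10,17) (10,200/11) (41/5,19)]
5. Canonical ring: [(7,17) (10,17) (10,200/11) (41/5,19) (7,19)]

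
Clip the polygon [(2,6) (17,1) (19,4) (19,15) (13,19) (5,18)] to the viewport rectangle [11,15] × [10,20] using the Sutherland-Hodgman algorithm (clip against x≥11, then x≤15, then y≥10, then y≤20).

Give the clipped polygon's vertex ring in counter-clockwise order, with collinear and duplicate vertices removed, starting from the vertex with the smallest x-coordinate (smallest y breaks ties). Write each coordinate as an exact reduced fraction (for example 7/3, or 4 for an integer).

Clipped polygon: [(11,10) (15,10) (15,53/3) (13,19) (11,75/4)]

1. After x ≥ 11: [(11,3) (17,1) (19,4) (19,15) (13,19) (11,75/4)]
2. After x ≤ 15: [(11,3) (15,5/3) (15,53/3) (13,19) (11,75/4)]
3. After y ≥ 10: [(11,10) (15,10) (15,53/3) (13,19) (11,75/4)]
4. After y ≤ 20: [(11,10) (15,10) (15,53/3) (13,19) (11,75/4)]
5. Canonical ring: [(11,10) (15,10) (15,53/3) (13,19) (11,75/4)]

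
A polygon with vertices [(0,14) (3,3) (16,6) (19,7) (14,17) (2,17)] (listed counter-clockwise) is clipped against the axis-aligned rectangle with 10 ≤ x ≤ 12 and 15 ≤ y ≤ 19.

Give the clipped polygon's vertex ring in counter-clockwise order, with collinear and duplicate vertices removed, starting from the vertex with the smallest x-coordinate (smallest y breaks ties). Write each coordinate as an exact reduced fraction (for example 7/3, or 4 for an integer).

1. After x ≥ 10: [(10,60/13) (16,6) (19,7) (14,17) (10,17)]
2. After x ≤ 12: [(10,60/13) (12,66/13) (12,17) (10,17)]
3. After y ≥ 15: [(10,15) (12,15) (12,17) (10,17)]
4. After y ≤ 19: [(10,15) (12,15) (12,17) (10,17)]
5. Canonical ring: [(10,15) (12,15) (12,17) (10,17)]

Clipped polygon: [(10,15) (12,15) (12,17) (10,17)]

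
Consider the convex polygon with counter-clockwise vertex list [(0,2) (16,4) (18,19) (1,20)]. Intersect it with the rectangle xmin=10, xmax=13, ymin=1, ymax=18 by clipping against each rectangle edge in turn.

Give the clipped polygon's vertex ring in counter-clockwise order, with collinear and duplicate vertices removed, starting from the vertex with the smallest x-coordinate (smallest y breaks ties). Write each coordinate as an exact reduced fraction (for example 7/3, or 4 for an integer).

Clipped polygon: [(10,13/4) (13,29/8) (13,18) (10,18)]

1. After x ≥ 10: [(10,13/4) (16,4) (18,19) (10,331/17)]
2. After x ≤ 13: [(10,13/4) (13,29/8) (13,328/17) (10,331/17)]
3. After y ≥ 1: [(10,13/4) (13,29/8) (13,328/17) (10,331/17)]
4. After y ≤ 18: [(10,18) (10,13/4) (13,29/8) (13,18)]
5. Canonical ring: [(10,13/4) (13,29/8) (13,18) (10,18)]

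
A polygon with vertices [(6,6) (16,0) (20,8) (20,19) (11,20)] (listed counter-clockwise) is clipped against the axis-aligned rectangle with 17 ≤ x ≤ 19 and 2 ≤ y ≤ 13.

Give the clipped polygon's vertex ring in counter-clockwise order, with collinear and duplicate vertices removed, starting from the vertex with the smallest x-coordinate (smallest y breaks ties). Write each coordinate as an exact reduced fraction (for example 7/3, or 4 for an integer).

1. After x ≥ 17: [(17,2) (20,8) (20,19) (17,58/3)]
2. After x ≤ 19: [(17,2) (19,6) (19,172/9) (17,58/3)]
3. After y ≥ 2: [(17,2) (19,6) (19,172/9) (17,58/3)]
4. After y ≤ 13: [(17,13) (17,2) (19,6) (19,13)]
5. Canonical ring: [(17,2) (19,6) (19,13) (17,13)]

Clipped polygon: [(17,2) (19,6) (19,13) (17,13)]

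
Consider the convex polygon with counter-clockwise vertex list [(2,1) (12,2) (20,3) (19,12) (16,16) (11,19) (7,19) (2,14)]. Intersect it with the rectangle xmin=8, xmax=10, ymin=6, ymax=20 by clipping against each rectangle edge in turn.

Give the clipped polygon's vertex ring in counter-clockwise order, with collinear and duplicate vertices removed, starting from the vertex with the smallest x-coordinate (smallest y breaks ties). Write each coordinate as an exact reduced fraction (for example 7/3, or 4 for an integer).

Clipped polygon: [(8,6) (10,6) (10,19) (8,19)]

1. After x ≥ 8: [(8,8/5) (12,2) (20,3) (19,12) (16,16) (11,19) (8,19)]
2. After x ≤ 10: [(8,8/5) (10,9/5) (10,19) (8,19)]
3. After y ≥ 6: [(8,6) (10,6) (10,19) (8,19)]
4. After y ≤ 20: [(8,6) (10,6) (10,19) (8,19)]
5. Canonical ring: [(8,6) (10,6) (10,19) (8,19)]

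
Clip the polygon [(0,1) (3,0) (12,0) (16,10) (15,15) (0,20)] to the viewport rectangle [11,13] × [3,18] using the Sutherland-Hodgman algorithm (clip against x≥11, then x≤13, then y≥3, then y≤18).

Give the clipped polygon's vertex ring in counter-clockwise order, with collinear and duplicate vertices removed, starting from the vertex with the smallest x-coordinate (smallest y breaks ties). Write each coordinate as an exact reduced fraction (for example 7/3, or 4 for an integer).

1. After x ≥ 11: [(11,0) (12,0) (16,10) (15,15) (11,49/3)]
2. After x ≤ 13: [(11,0) (12,0) (13,5/2) (13,47/3) (11,49/3)]
3. After y ≥ 3: [(11,3) (13,3) (13,47/3) (11,49/3)]
4. After y ≤ 18: [(11,3) (13,3) (13,47/3) (11,49/3)]
5. Canonical ring: [(11,3) (13,3) (13,47/3) (11,49/3)]

Clipped polygon: [(11,3) (13,3) (13,47/3) (11,49/3)]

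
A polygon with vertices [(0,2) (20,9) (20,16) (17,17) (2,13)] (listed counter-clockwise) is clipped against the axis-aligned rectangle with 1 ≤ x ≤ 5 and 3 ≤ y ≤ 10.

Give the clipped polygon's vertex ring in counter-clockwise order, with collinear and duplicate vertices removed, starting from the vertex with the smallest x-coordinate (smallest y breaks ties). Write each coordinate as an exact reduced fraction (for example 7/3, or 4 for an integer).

1. After x ≥ 1: [(1,15/2) (1,47/20) (20,9) (20,16) (17,17) (2,13)]
2. After x ≤ 5: [(1,15/2) (1,47/20) (5,15/4) (5,69/5) (2,13)]
3. After y ≥ 3: [(1,15/2) (1,3) (20/7,3) (5,15/4) (5,69/5) (2,13)]
4. After y ≤ 10: [(16/11,10) (1,15/2) (1,3) (20/7,3) (5,15/4) (5,10)]
5. Canonical ring: [(1,3) (20/7,3) (5,15/4) (5,10) (16/11,10) (1,15/2)]

Clipped polygon: [(1,3) (20/7,3) (5,15/4) (5,10) (16/11,10) (1,15/2)]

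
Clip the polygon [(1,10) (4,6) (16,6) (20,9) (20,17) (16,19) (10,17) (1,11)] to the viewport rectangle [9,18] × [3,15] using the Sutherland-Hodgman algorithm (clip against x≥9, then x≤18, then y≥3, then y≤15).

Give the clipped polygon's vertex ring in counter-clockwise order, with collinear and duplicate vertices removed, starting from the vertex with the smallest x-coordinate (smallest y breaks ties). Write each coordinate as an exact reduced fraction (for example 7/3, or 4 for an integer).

Clipped polygon: [(9,6) (16,6) (18,15/2) (18,15) (9,15)]

1. After x ≥ 9: [(9,6) (16,6) (20,9) (20,17) (16,19) (10,17) (9,49/3)]
2. After x ≤ 18: [(9,6) (16,6) (18,15/2) (18,18) (16,19) (10,17) (9,49/3)]
3. After y ≥ 3: [(9,6) (16,6) (18,15/2) (18,18) (16,19) (10,17) (9,49/3)]
4. After y ≤ 15: [(9,15) (9,6) (16,6) (18,15/2) (18,15)]
5. Canonical ring: [(9,6) (16,6) (18,15/2) (18,15) (9,15)]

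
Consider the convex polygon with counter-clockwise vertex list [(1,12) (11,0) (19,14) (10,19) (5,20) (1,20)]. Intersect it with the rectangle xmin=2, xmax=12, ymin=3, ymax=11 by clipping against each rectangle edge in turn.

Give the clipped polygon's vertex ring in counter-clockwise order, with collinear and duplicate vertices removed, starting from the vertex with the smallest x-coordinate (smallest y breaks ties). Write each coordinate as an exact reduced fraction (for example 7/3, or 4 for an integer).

1. After x ≥ 2: [(2,54/5) (11,0) (19,14) (10,19) (5,20) (2,20)]
2. After x ≤ 12: [(2,54/5) (11,0) (12,7/4) (12,161/9) (10,19) (5,20) (2,20)]
3. After y ≥ 3: [(2,54/5) (17/2,3) (12,3) (12,161/9) (10,19) (5,20) (2,20)]
4. After y ≤ 11: [(2,11) (2,54/5) (17/2,3) (12,3) (12,11)]
5. Canonical ring: [(2,54/5) (17/2,3) (12,3) (12,11) (2,11)]

Clipped polygon: [(2,54/5) (17/2,3) (12,3) (12,11) (2,11)]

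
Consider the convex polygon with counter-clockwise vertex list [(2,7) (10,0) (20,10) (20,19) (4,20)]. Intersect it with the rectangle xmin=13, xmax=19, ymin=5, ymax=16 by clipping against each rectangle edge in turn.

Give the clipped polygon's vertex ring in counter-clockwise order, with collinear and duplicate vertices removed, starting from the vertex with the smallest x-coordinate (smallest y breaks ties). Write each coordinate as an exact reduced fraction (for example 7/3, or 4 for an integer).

Clipped polygon: [(13,5) (15,5) (19,9) (19,16) (13,16)]

1. After x ≥ 13: [(13,3) (20,10) (20,19) (13,311/16)]
2. After x ≤ 19: [(13,3) (19,9) (19,305/16) (13,311/16)]
3. After y ≥ 5: [(13,5) (15,5) (19,9) (19,305/16) (13,311/16)]
4. After y ≤ 16: [(13,16) (13,5) (15,5) (19,9) (19,16)]
5. Canonical ring: [(13,5) (15,5) (19,9) (19,16) (13,16)]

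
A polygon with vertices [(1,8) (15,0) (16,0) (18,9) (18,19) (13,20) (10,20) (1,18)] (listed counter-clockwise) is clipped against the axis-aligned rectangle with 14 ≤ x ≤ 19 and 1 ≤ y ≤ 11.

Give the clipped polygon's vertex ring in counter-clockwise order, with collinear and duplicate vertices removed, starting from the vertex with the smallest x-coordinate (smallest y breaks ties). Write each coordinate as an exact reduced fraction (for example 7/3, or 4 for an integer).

Clipped polygon: [(14,1) (146/9,1) (18,9) (18,11) (14,11)]

1. After x ≥ 14: [(14,4/7) (15,0) (16,0) (18,9) (18,19) (14,99/5)]
2. After x ≤ 19: [(14,4/7) (15,0) (16,0) (18,9) (18,19) (14,99/5)]
3. After y ≥ 1: [(14,1) (146/9,1) (18,9) (18,19) (14,99/5)]
4. After y ≤ 11: [(14,11) (14,1) (146/9,1) (18,9) (18,11)]
5. Canonical ring: [(14,1) (146/9,1) (18,9) (18,11) (14,11)]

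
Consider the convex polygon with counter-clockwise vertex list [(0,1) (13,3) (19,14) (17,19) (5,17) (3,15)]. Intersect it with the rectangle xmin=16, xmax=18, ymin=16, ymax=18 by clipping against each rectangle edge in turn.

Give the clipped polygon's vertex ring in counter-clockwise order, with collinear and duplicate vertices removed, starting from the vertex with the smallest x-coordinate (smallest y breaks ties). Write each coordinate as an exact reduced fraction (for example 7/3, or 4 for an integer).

1. After x ≥ 16: [(16,17/2) (19,14) (17,19) (16,113/6)]
2. After x ≤ 18: [(16,17/2) (18,73/6) (18,33/2) (17,19) (16,113/6)]
3. After y ≥ 16: [(16,16) (18,16) (18,33/2) (17,19) (16,113/6)]
4. After y ≤ 18: [(16,18) (16,16) (18,16) (18,33/2) (87/5,18)]
5. Canonical ring: [(16,16) (18,16) (18,33/2) (87/5,18) (16,18)]

Clipped polygon: [(16,16) (18,16) (18,33/2) (87/5,18) (16,18)]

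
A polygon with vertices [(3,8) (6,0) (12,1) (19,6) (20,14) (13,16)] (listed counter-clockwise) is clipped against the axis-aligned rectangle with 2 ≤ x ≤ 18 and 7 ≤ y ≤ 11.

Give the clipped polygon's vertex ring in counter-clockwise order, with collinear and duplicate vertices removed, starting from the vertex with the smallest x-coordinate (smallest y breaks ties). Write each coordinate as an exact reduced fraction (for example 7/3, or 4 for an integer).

Clipped polygon: [(3,8) (27/8,7) (18,7) (18,11) (27/4,11)]

1. After x ≥ 2: [(3,8) (6,0) (12,1) (19,6) (20,14) (13,16)]
2. After x ≤ 18: [(3,8) (6,0) (12,1) (18,37/7) (18,102/7) (13,16)]
3. After y ≥ 7: [(3,8) (27/8,7) (18,7) (18,102/7) (13,16)]
4. After y ≤ 11: [(27/4,11) (3,8) (27/8,7) (18,7) (18,11)]
5. Canonical ring: [(3,8) (27/8,7) (18,7) (18,11) (27/4,11)]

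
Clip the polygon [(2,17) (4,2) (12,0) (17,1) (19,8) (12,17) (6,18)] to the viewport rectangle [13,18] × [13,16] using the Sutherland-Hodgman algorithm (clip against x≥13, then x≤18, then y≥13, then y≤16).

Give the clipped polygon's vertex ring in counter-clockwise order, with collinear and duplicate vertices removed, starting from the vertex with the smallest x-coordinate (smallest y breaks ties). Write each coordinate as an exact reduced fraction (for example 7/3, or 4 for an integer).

Clipped polygon: [(13,13) (136/9,13) (13,110/7)]

1. After x ≥ 13: [(13,1/5) (17,1) (19,8) (13,110/7)]
2. After x ≤ 18: [(13,1/5) (17,1) (18,9/2) (18,65/7) (13,110/7)]
3. After y ≥ 13: [(13,13) (136/9,13) (13,110/7)]
4. After y ≤ 16: [(13,13) (136/9,13) (13,110/7)]
5. Canonical ring: [(13,13) (136/9,13) (13,110/7)]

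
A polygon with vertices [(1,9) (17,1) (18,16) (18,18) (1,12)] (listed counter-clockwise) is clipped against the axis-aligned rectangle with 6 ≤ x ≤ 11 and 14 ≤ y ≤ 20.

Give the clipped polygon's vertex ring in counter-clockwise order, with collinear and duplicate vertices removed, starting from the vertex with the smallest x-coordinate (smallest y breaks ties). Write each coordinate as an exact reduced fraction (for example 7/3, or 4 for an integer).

Clipped polygon: [(20/3,14) (11,14) (11,264/17)]

1. After x ≥ 6: [(6,13/2) (17,1) (18,16) (18,18) (6,234/17)]
2. After x ≤ 11: [(6,13/2) (11,4) (11,264/17) (6,234/17)]
3. After y ≥ 14: [(11,14) (11,264/17) (20/3,14)]
4. After y ≤ 20: [(11,14) (11,264/17) (20/3,14)]
5. Canonical ring: [(20/3,14) (11,14) (11,264/17)]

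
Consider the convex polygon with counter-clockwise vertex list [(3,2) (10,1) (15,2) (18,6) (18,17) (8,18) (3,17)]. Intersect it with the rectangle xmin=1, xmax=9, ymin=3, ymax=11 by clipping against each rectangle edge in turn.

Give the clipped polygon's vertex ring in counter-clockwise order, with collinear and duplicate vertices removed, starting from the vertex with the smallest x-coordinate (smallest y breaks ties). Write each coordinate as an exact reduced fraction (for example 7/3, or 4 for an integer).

1. After x ≥ 1: [(3,2) (10,1) (15,2) (18,6) (18,17) (8,18) (3,17)]
2. After x ≤ 9: [(3,2) (9,8/7) (9,179/10) (8,18) (3,17)]
3. After y ≥ 3: [(3,3) (9,3) (9,179/10) (8,18) (3,17)]
4. After y ≤ 11: [(3,11) (3,3) (9,3) (9,11)]
5. Canonical ring: [(3,3) (9,3) (9,11) (3,11)]

Clipped polygon: [(3,3) (9,3) (9,11) (3,11)]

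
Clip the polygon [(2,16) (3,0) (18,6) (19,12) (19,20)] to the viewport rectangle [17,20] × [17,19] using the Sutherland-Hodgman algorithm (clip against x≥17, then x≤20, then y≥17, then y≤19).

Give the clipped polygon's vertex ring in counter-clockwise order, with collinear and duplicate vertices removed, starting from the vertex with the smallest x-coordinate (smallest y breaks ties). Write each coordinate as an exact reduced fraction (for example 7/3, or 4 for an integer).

Clipped polygon: [(17,17) (19,17) (19,19) (17,19)]

1. After x ≥ 17: [(17,332/17) (17,28/5) (18,6) (19,12) (19,20)]
2. After x ≤ 20: [(17,332/17) (17,28/5) (18,6) (19,12) (19,20)]
3. After y ≥ 17: [(17,332/17) (17,17) (19,17) (19,20)]
4. After y ≤ 19: [(17,19) (17,17) (19,17) (19,19)]
5. Canonical ring: [(17,17) (19,17) (19,19) (17,19)]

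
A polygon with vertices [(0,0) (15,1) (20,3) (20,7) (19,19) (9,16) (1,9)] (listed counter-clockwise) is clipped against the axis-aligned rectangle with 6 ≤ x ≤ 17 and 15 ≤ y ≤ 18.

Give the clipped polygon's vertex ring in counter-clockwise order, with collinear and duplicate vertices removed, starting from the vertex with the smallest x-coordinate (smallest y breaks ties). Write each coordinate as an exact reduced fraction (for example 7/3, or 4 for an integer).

1. After x ≥ 6: [(6,2/5) (15,1) (20,3) (20,7) (19,19) (9,16) (6,107/8)]
2. After x ≤ 17: [(6,2/5) (15,1) (17,9/5) (17,92/5) (9,16) (6,107/8)]
3. After y ≥ 15: [(17,15) (17,92/5) (9,16) (55/7,15)]
4. After y ≤ 18: [(17,15) (17,18) (47/3,18) (9,16) (55/7,15)]
5. Canonical ring: [(55/7,15) (17,15) (17,18) (47/3,18) (9,16)]

Clipped polygon: [(55/7,15) (17,15) (17,18) (47/3,18) (9,16)]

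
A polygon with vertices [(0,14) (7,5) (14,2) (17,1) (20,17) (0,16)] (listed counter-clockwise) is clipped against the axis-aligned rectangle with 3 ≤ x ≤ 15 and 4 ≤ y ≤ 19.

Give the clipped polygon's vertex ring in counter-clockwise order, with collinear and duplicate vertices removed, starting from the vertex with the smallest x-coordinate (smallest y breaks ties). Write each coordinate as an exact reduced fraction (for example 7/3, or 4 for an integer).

1. After x ≥ 3: [(3,71/7) (7,5) (14,2) (17,1) (20,17) (3,323/20)]
2. After x ≤ 15: [(3,71/7) (7,5) (14,2) (15,5/3) (15,67/4) (3,323/20)]
3. After y ≥ 4: [(3,71/7) (7,5) (28/3,4) (15,4) (15,67/4) (3,323/20)]
4. After y ≤ 19: [(3,71/7) (7,5) (28/3,4) (15,4) (15,67/4) (3,323/20)]
5. Canonical ring: [(3,71/7) (7,5) (28/3,4) (15,4) (15,67/4) (3,323/20)]

Clipped polygon: [(3,71/7) (7,5) (28/3,4) (15,4) (15,67/4) (3,323/20)]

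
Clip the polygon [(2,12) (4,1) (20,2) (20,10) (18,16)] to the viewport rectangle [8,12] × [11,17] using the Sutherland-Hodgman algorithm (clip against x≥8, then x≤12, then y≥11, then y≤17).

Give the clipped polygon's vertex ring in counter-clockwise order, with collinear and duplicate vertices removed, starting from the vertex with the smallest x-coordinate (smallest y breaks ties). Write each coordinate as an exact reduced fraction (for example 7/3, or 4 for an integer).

Clipped polygon: [(8,11) (12,11) (12,29/2) (8,27/2)]

1. After x ≥ 8: [(8,27/2) (8,5/4) (20,2) (20,10) (18,16)]
2. After x ≤ 12: [(12,29/2) (8,27/2) (8,5/4) (12,3/2)]
3. After y ≥ 11: [(12,11) (12,29/2) (8,27/2) (8,11)]
4. After y ≤ 17: [(12,11) (12,29/2) (8,27/2) (8,11)]
5. Canonical ring: [(8,11) (12,11) (12,29/2) (8,27/2)]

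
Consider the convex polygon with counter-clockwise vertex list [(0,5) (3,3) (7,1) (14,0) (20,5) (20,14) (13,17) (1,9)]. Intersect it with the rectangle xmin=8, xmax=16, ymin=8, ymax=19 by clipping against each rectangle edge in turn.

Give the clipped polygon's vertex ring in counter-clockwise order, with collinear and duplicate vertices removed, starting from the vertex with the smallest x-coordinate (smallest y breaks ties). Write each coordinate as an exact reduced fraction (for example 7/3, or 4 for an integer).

1. After x ≥ 8: [(8,6/7) (14,0) (20,5) (20,14) (13,17) (8,41/3)]
2. After x ≤ 16: [(8,6/7) (14,0) (16,5/3) (16,110/7) (13,17) (8,41/3)]
3. After y ≥ 8: [(8,8) (16,8) (16,110/7) (13,17) (8,41/3)]
4. After y ≤ 19: [(8,8) (16,8) (16,110/7) (13,17) (8,41/3)]
5. Canonical ring: [(8,8) (16,8) (16,110/7) (13,17) (8,41/3)]

Clipped polygon: [(8,8) (16,8) (16,110/7) (13,17) (8,41/3)]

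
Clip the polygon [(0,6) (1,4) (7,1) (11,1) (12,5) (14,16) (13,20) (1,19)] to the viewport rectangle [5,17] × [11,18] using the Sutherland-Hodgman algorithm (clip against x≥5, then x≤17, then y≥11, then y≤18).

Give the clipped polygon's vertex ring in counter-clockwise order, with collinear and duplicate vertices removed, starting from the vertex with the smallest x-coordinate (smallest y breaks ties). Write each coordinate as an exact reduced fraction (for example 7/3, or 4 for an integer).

Clipped polygon: [(5,11) (144/11,11) (14,16) (27/2,18) (5,18)]

1. After x ≥ 5: [(5,2) (7,1) (11,1) (12,5) (14,16) (13,20) (5,58/3)]
2. After x ≤ 17: [(5,2) (7,1) (11,1) (12,5) (14,16) (13,20) (5,58/3)]
3. After y ≥ 11: [(5,11) (144/11,11) (14,16) (13,20) (5,58/3)]
4. After y ≤ 18: [(5,18) (5,11) (144/11,11) (14,16) (27/2,18)]
5. Canonical ring: [(5,11) (144/11,11) (14,16) (27/2,18) (5,18)]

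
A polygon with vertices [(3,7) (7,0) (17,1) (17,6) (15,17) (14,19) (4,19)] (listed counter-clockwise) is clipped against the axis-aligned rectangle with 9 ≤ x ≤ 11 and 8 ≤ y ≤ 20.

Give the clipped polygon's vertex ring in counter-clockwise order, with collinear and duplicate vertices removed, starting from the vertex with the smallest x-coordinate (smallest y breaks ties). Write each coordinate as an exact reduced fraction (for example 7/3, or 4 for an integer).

1. After x ≥ 9: [(9,1/5) (17,1) (17,6) (15,17) (14,19) (9,19)]
2. After x ≤ 11: [(9,1/5) (11,2/5) (11,19) (9,19)]
3. After y ≥ 8: [(9,8) (11,8) (11,19) (9,19)]
4. After y ≤ 20: [(9,8) (11,8) (11,19) (9,19)]
5. Canonical ring: [(9,8) (11,8) (11,19) (9,19)]

Clipped polygon: [(9,8) (11,8) (11,19) (9,19)]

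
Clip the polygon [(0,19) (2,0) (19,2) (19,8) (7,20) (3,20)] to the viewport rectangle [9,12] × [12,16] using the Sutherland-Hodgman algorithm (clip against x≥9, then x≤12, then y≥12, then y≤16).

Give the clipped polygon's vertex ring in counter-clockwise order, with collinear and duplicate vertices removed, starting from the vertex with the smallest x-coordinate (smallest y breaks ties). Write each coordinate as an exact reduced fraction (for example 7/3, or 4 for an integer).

Clipped polygon: [(9,12) (12,12) (12,15) (11,16) (9,16)]

1. After x ≥ 9: [(9,14/17) (19,2) (19,8) (9,18)]
2. After x ≤ 12: [(9,14/17) (12,20/17) (12,15) (9,18)]
3. After y ≥ 12: [(9,12) (12,12) (12,15) (9,18)]
4. After y ≤ 16: [(9,16) (9,12) (12,12) (12,15) (11,16)]
5. Canonical ring: [(9,12) (12,12) (12,15) (11,16) (9,16)]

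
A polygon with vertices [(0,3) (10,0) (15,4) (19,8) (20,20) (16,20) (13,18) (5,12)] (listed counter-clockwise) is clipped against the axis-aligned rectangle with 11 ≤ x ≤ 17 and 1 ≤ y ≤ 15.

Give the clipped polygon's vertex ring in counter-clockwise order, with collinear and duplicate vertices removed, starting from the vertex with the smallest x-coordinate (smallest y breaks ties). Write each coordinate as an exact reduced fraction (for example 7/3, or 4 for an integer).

1. After x ≥ 11: [(11,4/5) (15,4) (19,8) (20,20) (16,20) (13,18) (11,33/2)]
2. After x ≤ 17: [(11,4/5) (15,4) (17,6) (17,20) (16,20) (13,18) (11,33/2)]
3. After y ≥ 1: [(11,1) (45/4,1) (15,4) (17,6) (17,20) (16,20) (13,18) (11,33/2)]
4. After y ≤ 15: [(11,15) (11,1) (45/4,1) (15,4) (17,6) (17,15)]
5. Canonical ring: [(11,1) (45/4,1) (15,4) (17,6) (17,15) (11,15)]

Clipped polygon: [(11,1) (45/4,1) (15,4) (17,6) (17,15) (11,15)]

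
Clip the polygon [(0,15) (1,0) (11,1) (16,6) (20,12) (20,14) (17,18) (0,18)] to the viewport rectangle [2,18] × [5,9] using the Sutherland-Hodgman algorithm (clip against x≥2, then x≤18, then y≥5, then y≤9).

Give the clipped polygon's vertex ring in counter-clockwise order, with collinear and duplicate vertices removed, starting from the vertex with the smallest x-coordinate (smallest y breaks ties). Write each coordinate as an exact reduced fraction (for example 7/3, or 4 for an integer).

1. After x ≥ 2: [(2,1/10) (11,1) (16,6) (20,12) (20,14) (17,18) (2,18)]
2. After x ≤ 18: [(2,1/10) (11,1) (16,6) (18,9) (18,50/3) (17,18) (2,18)]
3. After y ≥ 5: [(2,5) (15,5) (16,6) (18,9) (18,50/3) (17,18) (2,18)]
4. After y ≤ 9: [(2,9) (2,5) (15,5) (16,6) (18,9) (18,9)]
5. Canonical ring: [(2,5) (15,5) (16,6) (18,9) (2,9)]

Clipped polygon: [(2,5) (15,5) (16,6) (18,9) (2,9)]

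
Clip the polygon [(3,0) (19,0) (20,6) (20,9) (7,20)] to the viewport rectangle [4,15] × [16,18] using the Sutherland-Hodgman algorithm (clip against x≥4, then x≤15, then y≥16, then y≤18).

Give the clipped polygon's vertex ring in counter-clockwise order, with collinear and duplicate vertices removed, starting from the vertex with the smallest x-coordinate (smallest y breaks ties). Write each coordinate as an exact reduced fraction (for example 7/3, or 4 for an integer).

Clipped polygon: [(31/5,16) (129/11,16) (103/11,18) (33/5,18)]

1. After x ≥ 4: [(4,5) (4,0) (19,0) (20,6) (20,9) (7,20)]
2. After x ≤ 15: [(4,5) (4,0) (15,0) (15,172/13) (7,20)]
3. After y ≥ 16: [(31/5,16) (129/11,16) (7,20)]
4. After y ≤ 18: [(33/5,18) (31/5,16) (129/11,16) (103/11,18)]
5. Canonical ring: [(31/5,16) (129/11,16) (103/11,18) (33/5,18)]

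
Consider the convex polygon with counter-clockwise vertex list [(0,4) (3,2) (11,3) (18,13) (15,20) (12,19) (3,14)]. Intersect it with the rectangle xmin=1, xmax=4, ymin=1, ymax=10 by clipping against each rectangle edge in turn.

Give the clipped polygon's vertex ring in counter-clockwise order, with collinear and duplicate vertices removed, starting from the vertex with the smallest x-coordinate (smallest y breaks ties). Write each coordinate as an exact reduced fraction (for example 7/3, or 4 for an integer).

Clipped polygon: [(1,10/3) (3,2) (4,17/8) (4,10) (9/5,10) (1,22/3)]

1. After x ≥ 1: [(1,22/3) (1,10/3) (3,2) (11,3) (18,13) (15,20) (12,19) (3,14)]
2. After x ≤ 4: [(1,22/3) (1,10/3) (3,2) (4,17/8) (4,131/9) (3,14)]
3. After y ≥ 1: [(1,22/3) (1,10/3) (3,2) (4,17/8) (4,131/9) (3,14)]
4. After y ≤ 10: [(9/5,10) (1,22/3) (1,10/3) (3,2) (4,17/8) (4,10)]
5. Canonical ring: [(1,10/3) (3,2) (4,17/8) (4,10) (9/5,10) (1,22/3)]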